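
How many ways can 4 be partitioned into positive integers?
5

p(n) counts ways to write n as a sum of positive integers (order ignored).
Examples: 4; 3 + 1; 2 + 2; 2 + 1 + 1; 1 + 1 + 1 + 1
p(4) = 5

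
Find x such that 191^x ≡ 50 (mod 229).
11

Baby-step giant-step with step n = ⌈√229⌉ = 16.
Baby steps 191^j mod 229 (j:value) for j=0..15: 0:1, 1:191, 2:70, 3:88, 4:91, 5:206, 6:187, 7:222, 8:37, 9:197, 10:71, 11:50, 12:161, 13:65, 14:49, 15:199.
h = 50 is already in the table at j=11, so x = 11.
Check: 191^11 ≡ 50 (mod 229).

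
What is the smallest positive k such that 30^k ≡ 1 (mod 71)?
7

71 is prime, so ord(30) divides φ(71) = 70.
Divisors of 70: 1, 2, 5, 7, 10, 14, 35, 70.
Repeated squaring: 30^1 ≡ 30, 30^2 ≡ 48, 30^4 ≡ 32, 30^8 ≡ 30, 30^16 ≡ 48, 30^32 ≡ 32, 30^64 ≡ 30 (mod 71).
Test 30^d mod 71 for each divisor d in increasing order:
30^1 ≡ 30
30^2 ≡ 48
30^5 = 30^4·30^1 ≡ 37
30^7 = 30^4·30^2·30^1 ≡ 1  ← first divisor giving 1
The order is 7.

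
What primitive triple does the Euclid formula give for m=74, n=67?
(987, 9916, 9965)

Euclid's formula: a = m² - n², b = 2mn, c = m² + n²
m = 74, n = 67
a = 74² - 67² = 5476 - 4489 = 987
b = 2 × 74 × 67 = 9916
c = 74² + 67² = 5476 + 4489 = 9965
Verification: 987² + 9916² = 974169 + 98327056 = 99301225 = 9965² ✓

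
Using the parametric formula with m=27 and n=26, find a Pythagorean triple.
(53, 1404, 1405)

Euclid's formula: a = m² - n², b = 2mn, c = m² + n²
m = 27, n = 26
a = 27² - 26² = 729 - 676 = 53
b = 2 × 27 × 26 = 1404
c = 27² + 26² = 729 + 676 = 1405
Verification: 53² + 1404² = 2809 + 1971216 = 1974025 = 1405² ✓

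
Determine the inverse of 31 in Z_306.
79

gcd(31, 306) = 1, so the inverse exists.
Extended Euclidean algorithm on (306, 31):
306 = 9 × 31 + 27  ⟹  27 = (1)·306 + (-9)·31
31 = 1 × 27 + 4  ⟹  4 = (-1)·306 + (10)·31
27 = 6 × 4 + 3  ⟹  3 = (7)·306 + (-69)·31
4 = 1 × 3 + 1  ⟹  1 = (-8)·306 + (79)·31
So (79)·31 ≡ 1 (mod 306), i.e. 31^(-1) ≡ 79 (mod 306).
Check: 31 × 79 = 2449 ≡ 1 (mod 306)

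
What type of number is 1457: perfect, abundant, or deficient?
deficient

Proper divisors of 1457: sum = 1 + 31 + 47 = 79
Since 79 < 1457, 1457 is deficient.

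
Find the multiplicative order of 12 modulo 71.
35

71 is prime, so ord(12) divides φ(71) = 70.
Divisors of 70: 1, 2, 5, 7, 10, 14, 35, 70.
Repeated squaring: 12^1 ≡ 12, 12^2 ≡ 2, 12^4 ≡ 4, 12^8 ≡ 16, 12^16 ≡ 43, 12^32 ≡ 3, 12^64 ≡ 9 (mod 71).
Test 12^d mod 71 for each divisor d in increasing order:
12^1 ≡ 12
12^2 ≡ 2
12^5 = 12^4·12^1 ≡ 48
12^7 = 12^4·12^2·12^1 ≡ 25
12^10 = 12^8·12^2 ≡ 32
12^14 = 12^8·12^4·12^2 ≡ 57
12^35 = 12^32·12^2·12^1 ≡ 1  ← first divisor giving 1
The order is 35.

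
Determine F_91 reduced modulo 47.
5

Matrix identity: Q^n = [[F_(n+1), F_n], [F_n, F_(n-1)]] with Q = [[1,1],[1,0]].
n = 91 = 1011011₂. Square-and-multiply, entries mod 47:
Q^1 = [[1,1],[1,0]]
Q^2 = (Q^1)² = [[2,1],[1,1]]
Q^5 = (Q^2)²·Q = [[8,5],[5,3]]
Q^11 = (Q^5)²·Q = [[3,42],[42,8]]
Q^22 = (Q^11)² = [[34,39],[39,42]]
Q^45 = (Q^22)²·Q = [[1,45],[45,3]]
Q^91 = (Q^45)²·Q = [[44,5],[5,39]]
F_91 mod 47 = Q^91[0][1] = 5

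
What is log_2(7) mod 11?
7

Baby-step giant-step with step n = ⌈√11⌉ = 4.
Baby steps 2^j mod 11 (j:value) for j=0..3: 0:1, 1:2, 2:4, 3:8.
Giant-step multiplier: 2^(-4) ≡ 2^(10-4) = 2^6 ≡ 9 (mod 11).
Giant steps γ_i = 7·9^i mod 11: γ_0=7, γ_1=8 (in table at j=3).
x = i·n + j = 1·4 + 3 = 7.
Check: 2^7 ≡ 7 (mod 11).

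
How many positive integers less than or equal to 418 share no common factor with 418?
180

418 = 2 × 11 × 19
φ(n) = n × ∏(1 - 1/p) for each prime p dividing n
φ(418) = 418 × (1 - 1/2) × (1 - 1/11) × (1 - 1/19) = 180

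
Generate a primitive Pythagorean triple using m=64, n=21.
(3655, 2688, 4537)

Euclid's formula: a = m² - n², b = 2mn, c = m² + n²
m = 64, n = 21
a = 64² - 21² = 4096 - 441 = 3655
b = 2 × 64 × 21 = 2688
c = 64² + 21² = 4096 + 441 = 4537
Verification: 3655² + 2688² = 13359025 + 7225344 = 20584369 = 4537² ✓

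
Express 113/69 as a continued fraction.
[1; 1, 1, 1, 3, 6]

Euclidean algorithm steps:
113 = 1 × 69 + 44
69 = 1 × 44 + 25
44 = 1 × 25 + 19
25 = 1 × 19 + 6
19 = 3 × 6 + 1
6 = 6 × 1 + 0
Continued fraction: [1; 1, 1, 1, 3, 6]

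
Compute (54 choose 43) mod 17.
0

Using Lucas' theorem:
Write n=54 and k=43 in base 17:
n in base 17: [3, 3]
k in base 17: [2, 9]
C(54,43) mod 17 = ∏ C(n_i, k_i) mod 17
Digit binomials (mod 17): C(3,2) = 3; C(3,9) = 0 (k_i > n_i)
Product: 3 × 0 = 0 ≡ 0 (mod 17)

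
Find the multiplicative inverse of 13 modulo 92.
85

gcd(13, 92) = 1, so the inverse exists.
Extended Euclidean algorithm on (92, 13):
92 = 7 × 13 + 1  ⟹  1 = (1)·92 + (-7)·13
So (-7)·13 ≡ 1 (mod 92), i.e. 13^(-1) ≡ -7 ≡ 85 (mod 92).
Check: 13 × 85 = 1105 ≡ 1 (mod 92)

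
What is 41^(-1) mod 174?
17

gcd(41, 174) = 1, so the inverse exists.
Extended Euclidean algorithm on (174, 41):
174 = 4 × 41 + 10  ⟹  10 = (1)·174 + (-4)·41
41 = 4 × 10 + 1  ⟹  1 = (-4)·174 + (17)·41
So (17)·41 ≡ 1 (mod 174), i.e. 41^(-1) ≡ 17 (mod 174).
Check: 41 × 17 = 697 ≡ 1 (mod 174)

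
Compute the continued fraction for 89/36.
[2; 2, 8, 2]

Euclidean algorithm steps:
89 = 2 × 36 + 17
36 = 2 × 17 + 2
17 = 8 × 2 + 1
2 = 2 × 1 + 0
Continued fraction: [2; 2, 8, 2]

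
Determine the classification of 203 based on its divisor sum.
deficient

Proper divisors of 203: sum = 1 + 7 + 29 = 37
Since 37 < 203, 203 is deficient.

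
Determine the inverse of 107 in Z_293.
178

gcd(107, 293) = 1, so the inverse exists.
Extended Euclidean algorithm on (293, 107):
293 = 2 × 107 + 79  ⟹  79 = (1)·293 + (-2)·107
107 = 1 × 79 + 28  ⟹  28 = (-1)·293 + (3)·107
79 = 2 × 28 + 23  ⟹  23 = (3)·293 + (-8)·107
28 = 1 × 23 + 5  ⟹  5 = (-4)·293 + (11)·107
23 = 4 × 5 + 3  ⟹  3 = (19)·293 + (-52)·107
5 = 1 × 3 + 2  ⟹  2 = (-23)·293 + (63)·107
3 = 1 × 2 + 1  ⟹  1 = (42)·293 + (-115)·107
So (-115)·107 ≡ 1 (mod 293), i.e. 107^(-1) ≡ -115 ≡ 178 (mod 293).
Check: 107 × 178 = 19046 ≡ 1 (mod 293)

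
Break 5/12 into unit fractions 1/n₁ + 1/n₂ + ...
1/3 + 1/12

Greedy algorithm:
5/12: ceiling(12/5) = 3, use 1/3
1/12: ceiling(12/1) = 12, use 1/12
Result: 5/12 = 1/3 + 1/12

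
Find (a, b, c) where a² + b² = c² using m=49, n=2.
(2397, 196, 2405)

Euclid's formula: a = m² - n², b = 2mn, c = m² + n²
m = 49, n = 2
a = 49² - 2² = 2401 - 4 = 2397
b = 2 × 49 × 2 = 196
c = 49² + 2² = 2401 + 4 = 2405
Verification: 2397² + 196² = 5745609 + 38416 = 5784025 = 2405² ✓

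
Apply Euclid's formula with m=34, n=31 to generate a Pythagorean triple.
(195, 2108, 2117)

Euclid's formula: a = m² - n², b = 2mn, c = m² + n²
m = 34, n = 31
a = 34² - 31² = 1156 - 961 = 195
b = 2 × 34 × 31 = 2108
c = 34² + 31² = 1156 + 961 = 2117
Verification: 195² + 2108² = 38025 + 4443664 = 4481689 = 2117² ✓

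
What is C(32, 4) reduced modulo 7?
1

Using Lucas' theorem:
Write n=32 and k=4 in base 7:
n in base 7: [4, 4]
k in base 7: [0, 4]
C(32,4) mod 7 = ∏ C(n_i, k_i) mod 7
Digit binomials (mod 7): C(4,0) = 1; C(4,4) = 1
Product: 1 × 1 = 1 ≡ 1 (mod 7)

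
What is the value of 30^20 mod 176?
144

Repeated squaring. Binary of 20 = 10100.
30^1 ≡ 30 (mod 176); 30^2 ≡ 20 (mod 176); 30^4 ≡ 48 (mod 176); 30^8 ≡ 16 (mod 176); 30^16 ≡ 80 (mod 176)
30^20 = 30^4 × 30^16 ≡ 144 (mod 176)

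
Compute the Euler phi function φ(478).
238

478 = 2 × 239
φ(n) = n × ∏(1 - 1/p) for each prime p dividing n
φ(478) = 478 × (1 - 1/2) × (1 - 1/239) = 238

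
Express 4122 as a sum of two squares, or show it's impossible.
39² + 51² (a=39, b=51)

Factorization: 4122 = 2 × 3^2 × 229
By Fermat: n is sum of two squares iff every prime p ≡ 3 (mod 4) appears to even power.
All primes ≡ 3 (mod 4) appear to even power.
Search a = 0, 1, 2, … for 4122 - a² a perfect square: first hit at a = 39: 4122 - 1521 = 2601 = 51².
4122 = 39² + 51² = 1521 + 2601 ✓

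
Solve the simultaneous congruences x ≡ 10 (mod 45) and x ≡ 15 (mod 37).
1495

Using Chinese Remainder Theorem:
M = 45 × 37 = 1665
M1 = 37, M2 = 45
y1 = 37^(-1) mod 45 = 28
y2 = 45^(-1) mod 37 = 14
x = (10×37×28 + 15×45×14) mod 1665 = 1495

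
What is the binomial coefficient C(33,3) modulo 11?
0

Using Lucas' theorem:
Write n=33 and k=3 in base 11:
n in base 11: [3, 0]
k in base 11: [0, 3]
C(33,3) mod 11 = ∏ C(n_i, k_i) mod 11
Digit binomials (mod 11): C(3,0) = 1; C(0,3) = 0 (k_i > n_i)
Product: 1 × 0 = 0 ≡ 0 (mod 11)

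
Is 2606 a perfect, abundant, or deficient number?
deficient

Proper divisors of 2606: sum = 1 + 2 + 1303 = 1306
Since 1306 < 2606, 2606 is deficient.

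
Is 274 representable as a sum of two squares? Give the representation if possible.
7² + 15² (a=7, b=15)

Factorization: 274 = 2 × 137
By Fermat: n is sum of two squares iff every prime p ≡ 3 (mod 4) appears to even power.
All primes ≡ 3 (mod 4) appear to even power.
Search a = 0, 1, 2, … for 274 - a² a perfect square: first hit at a = 7: 274 - 49 = 225 = 15².
274 = 7² + 15² = 49 + 225 ✓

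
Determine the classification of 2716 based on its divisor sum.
abundant

Proper divisors of 2716: sum = 1 + 2 + 4 + 7 + 14 + 28 + 97 + 194 + 388 + 679 + 1358 = 2772
Since 2772 > 2716, 2716 is abundant.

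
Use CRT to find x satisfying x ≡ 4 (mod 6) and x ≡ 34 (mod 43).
34

Using Chinese Remainder Theorem:
M = 6 × 43 = 258
M1 = 43, M2 = 6
y1 = 43^(-1) mod 6 = 1
y2 = 6^(-1) mod 43 = 36
x = (4×43×1 + 34×6×36) mod 258 = 34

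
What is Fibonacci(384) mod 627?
597

Matrix identity: Q^n = [[F_(n+1), F_n], [F_n, F_(n-1)]] with Q = [[1,1],[1,0]].
n = 384 = 110000000₂. Square-and-multiply, entries mod 627:
Q^1 = [[1,1],[1,0]]
Q^3 = (Q^1)²·Q = [[3,2],[2,1]]
Q^6 = (Q^3)² = [[13,8],[8,5]]
Q^12 = (Q^6)² = [[233,144],[144,89]]
Q^24 = (Q^12)² = [[412,597],[597,442]]
Q^48 = (Q^24)² = [[100,87],[87,13]]
Q^96 = (Q^48)² = [[13,426],[426,214]]
Q^192 = (Q^96)² = [[442,144],[144,298]]
Q^384 = (Q^192)² = [[412,597],[597,442]]
F_384 mod 627 = Q^384[0][1] = 597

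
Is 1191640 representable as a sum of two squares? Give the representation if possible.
Not possible

Factorization: 1191640 = 2^3 × 5 × 31^3
By Fermat: n is sum of two squares iff every prime p ≡ 3 (mod 4) appears to even power.
Prime(s) ≡ 3 (mod 4) with odd exponent: [(31, 3)]
Therefore 1191640 cannot be expressed as a² + b².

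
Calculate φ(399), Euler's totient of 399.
216

399 = 3 × 7 × 19
φ(n) = n × ∏(1 - 1/p) for each prime p dividing n
φ(399) = 399 × (1 - 1/3) × (1 - 1/7) × (1 - 1/19) = 216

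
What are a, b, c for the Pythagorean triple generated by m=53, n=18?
(2485, 1908, 3133)

Euclid's formula: a = m² - n², b = 2mn, c = m² + n²
m = 53, n = 18
a = 53² - 18² = 2809 - 324 = 2485
b = 2 × 53 × 18 = 1908
c = 53² + 18² = 2809 + 324 = 3133
Verification: 2485² + 1908² = 6175225 + 3640464 = 9815689 = 3133² ✓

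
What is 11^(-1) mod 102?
65

gcd(11, 102) = 1, so the inverse exists.
Extended Euclidean algorithm on (102, 11):
102 = 9 × 11 + 3  ⟹  3 = (1)·102 + (-9)·11
11 = 3 × 3 + 2  ⟹  2 = (-3)·102 + (28)·11
3 = 1 × 2 + 1  ⟹  1 = (4)·102 + (-37)·11
So (-37)·11 ≡ 1 (mod 102), i.e. 11^(-1) ≡ -37 ≡ 65 (mod 102).
Check: 11 × 65 = 715 ≡ 1 (mod 102)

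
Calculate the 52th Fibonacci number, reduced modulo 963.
939

Matrix identity: Q^n = [[F_(n+1), F_n], [F_n, F_(n-1)]] with Q = [[1,1],[1,0]].
n = 52 = 110100₂. Square-and-multiply, entries mod 963:
Q^1 = [[1,1],[1,0]]
Q^3 = (Q^1)²·Q = [[3,2],[2,1]]
Q^6 = (Q^3)² = [[13,8],[8,5]]
Q^13 = (Q^6)²·Q = [[377,233],[233,144]]
Q^26 = (Q^13)² = [[929,55],[55,874]]
Q^52 = (Q^26)² = [[329,939],[939,353]]
F_52 mod 963 = Q^52[0][1] = 939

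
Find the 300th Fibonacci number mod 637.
291

Matrix identity: Q^n = [[F_(n+1), F_n], [F_n, F_(n-1)]] with Q = [[1,1],[1,0]].
n = 300 = 100101100₂. Square-and-multiply, entries mod 637:
Q^1 = [[1,1],[1,0]]
Q^2 = (Q^1)² = [[2,1],[1,1]]
Q^4 = (Q^2)² = [[5,3],[3,2]]
Q^9 = (Q^4)²·Q = [[55,34],[34,21]]
Q^18 = (Q^9)² = [[359,36],[36,323]]
Q^37 = (Q^18)²·Q = [[575,229],[229,346]]
Q^75 = (Q^37)²·Q = [[291,229],[229,62]]
Q^150 = (Q^75)² = [[167,575],[575,229]]
Q^300 = (Q^150)² = [[520,291],[291,229]]
F_300 mod 637 = Q^300[0][1] = 291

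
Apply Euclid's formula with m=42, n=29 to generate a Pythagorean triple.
(923, 2436, 2605)

Euclid's formula: a = m² - n², b = 2mn, c = m² + n²
m = 42, n = 29
a = 42² - 29² = 1764 - 841 = 923
b = 2 × 42 × 29 = 2436
c = 42² + 29² = 1764 + 841 = 2605
Verification: 923² + 2436² = 851929 + 5934096 = 6786025 = 2605² ✓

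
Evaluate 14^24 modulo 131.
15

Repeated squaring. Binary of 24 = 11000.
14^1 ≡ 14 (mod 131); 14^2 ≡ 65 (mod 131); 14^4 ≡ 33 (mod 131); 14^8 ≡ 41 (mod 131); 14^16 ≡ 109 (mod 131)
14^24 = 14^8 × 14^16 ≡ 15 (mod 131)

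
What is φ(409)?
408

409 = 409
φ(n) = n × ∏(1 - 1/p) for each prime p dividing n
φ(409) = 409 × (1 - 1/409) = 408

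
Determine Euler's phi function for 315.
144

315 = 3^2 × 5 × 7
φ(n) = n × ∏(1 - 1/p) for each prime p dividing n
φ(315) = 315 × (1 - 1/3) × (1 - 1/5) × (1 - 1/7) = 144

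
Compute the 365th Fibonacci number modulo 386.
93

Matrix identity: Q^n = [[F_(n+1), F_n], [F_n, F_(n-1)]] with Q = [[1,1],[1,0]].
n = 365 = 101101101₂. Square-and-multiply, entries mod 386:
Q^1 = [[1,1],[1,0]]
Q^2 = (Q^1)² = [[2,1],[1,1]]
Q^5 = (Q^2)²·Q = [[8,5],[5,3]]
Q^11 = (Q^5)²·Q = [[144,89],[89,55]]
Q^22 = (Q^11)² = [[93,341],[341,138]]
Q^45 = (Q^22)²·Q = [[279,252],[252,27]]
Q^91 = (Q^45)²·Q = [[367,69],[69,298]]
Q^182 = (Q^91)² = [[104,337],[337,153]]
Q^365 = (Q^182)²·Q = [[238,93],[93,145]]
F_365 mod 386 = Q^365[0][1] = 93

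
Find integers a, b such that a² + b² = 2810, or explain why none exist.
1² + 53² (a=1, b=53)

Factorization: 2810 = 2 × 5 × 281
By Fermat: n is sum of two squares iff every prime p ≡ 3 (mod 4) appears to even power.
All primes ≡ 3 (mod 4) appear to even power.
Search a = 0, 1, 2, … for 2810 - a² a perfect square: first hit at a = 1: 2810 - 1 = 2809 = 53².
2810 = 1² + 53² = 1 + 2809 ✓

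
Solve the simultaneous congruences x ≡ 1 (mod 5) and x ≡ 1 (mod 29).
1

Using Chinese Remainder Theorem:
M = 5 × 29 = 145
M1 = 29, M2 = 5
y1 = 29^(-1) mod 5 = 4
y2 = 5^(-1) mod 29 = 6
x = (1×29×4 + 1×5×6) mod 145 = 1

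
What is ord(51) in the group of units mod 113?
56

113 is prime, so ord(51) divides φ(113) = 112.
Divisors of 112: 1, 2, 4, 7, 8, 14, 16, 28, 56, 112.
Repeated squaring: 51^1 ≡ 51, 51^2 ≡ 2, 51^4 ≡ 4, 51^8 ≡ 16, 51^16 ≡ 30, 51^32 ≡ 109, 51^64 ≡ 16 (mod 113).
Test 51^d mod 113 for each divisor d in increasing order:
51^1 ≡ 51
51^2 ≡ 2
51^4 ≡ 4
51^7 = 51^4·51^2·51^1 ≡ 69
51^8 ≡ 16
51^14 = 51^8·51^4·51^2 ≡ 15
51^16 ≡ 30
51^28 = 51^16·51^8·51^4 ≡ 112
51^56 = 51^32·51^16·51^8 ≡ 1  ← first divisor giving 1
The order is 56.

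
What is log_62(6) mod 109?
35

Baby-step giant-step with step n = ⌈√109⌉ = 11.
Baby steps 62^j mod 109 (j:value) for j=0..10: 0:1, 1:62, 2:29, 3:54, 4:78, 5:40, 6:82, 7:70, 8:89, 9:68, 10:74.
Giant-step multiplier: 62^(-11) ≡ 62^(108-11) = 62^97 ≡ 11 (mod 109).
Giant steps γ_i = 6·11^i mod 109: γ_0=6, γ_1=66, γ_2=72, γ_3=29 (in table at j=2).
x = i·n + j = 3·11 + 2 = 35.
Check: 62^35 ≡ 6 (mod 109).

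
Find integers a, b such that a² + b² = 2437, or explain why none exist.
6² + 49² (a=6, b=49)

Factorization: 2437 = 2437
By Fermat: n is sum of two squares iff every prime p ≡ 3 (mod 4) appears to even power.
All primes ≡ 3 (mod 4) appear to even power.
Search a = 0, 1, 2, … for 2437 - a² a perfect square: first hit at a = 6: 2437 - 36 = 2401 = 49².
2437 = 6² + 49² = 36 + 2401 ✓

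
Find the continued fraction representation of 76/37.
[2; 18, 2]

Euclidean algorithm steps:
76 = 2 × 37 + 2
37 = 18 × 2 + 1
2 = 2 × 1 + 0
Continued fraction: [2; 18, 2]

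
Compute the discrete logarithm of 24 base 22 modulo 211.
142

Baby-step giant-step with step n = ⌈√211⌉ = 15.
Baby steps 22^j mod 211 (j:value) for j=0..14: 0:1, 1:22, 2:62, 3:98, 4:46, 5:168, 6:109, 7:77, 8:6, 9:132, 10:161, 11:166, 12:65, 13:164, 14:21.
Giant-step multiplier: 22^(-15) ≡ 22^(210-15) = 22^195 ≡ 153 (mod 211).
Giant steps γ_i = 24·153^i mod 211: γ_0=24, γ_1=85, γ_2=134, γ_3=35, γ_4=80, γ_5=2, γ_6=95, γ_7=187, γ_8=126, γ_9=77 (in table at j=7).
x = i·n + j = 9·15 + 7 = 142.
Check: 22^142 ≡ 24 (mod 211).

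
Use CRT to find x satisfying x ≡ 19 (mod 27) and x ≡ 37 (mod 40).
397

Using Chinese Remainder Theorem:
M = 27 × 40 = 1080
M1 = 40, M2 = 27
y1 = 40^(-1) mod 27 = 25
y2 = 27^(-1) mod 40 = 3
x = (19×40×25 + 37×27×3) mod 1080 = 397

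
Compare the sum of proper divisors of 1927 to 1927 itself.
deficient

Proper divisors of 1927: sum = 1 + 41 + 47 = 89
Since 89 < 1927, 1927 is deficient.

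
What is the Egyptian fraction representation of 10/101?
1/11 + 1/124 + 1/27553 + 1/3795811492

Greedy algorithm:
10/101: ceiling(101/10) = 11, use 1/11
9/1111: ceiling(1111/9) = 124, use 1/124
5/137764: ceiling(137764/5) = 27553, use 1/27553
1/3795811492: ceiling(3795811492/1) = 3795811492, use 1/3795811492
Result: 10/101 = 1/11 + 1/124 + 1/27553 + 1/3795811492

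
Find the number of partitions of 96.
118114304

p(n) counts ways to write n as a sum of positive integers (order ignored).
Euler's pentagonal recurrence: p(k) = p(k-1) + p(k-2) - p(k-5) - p(k-7) + p(k-12) + p(k-15) - ... (offsets j(3j∓1)/2, signs ++--, p(0)=1, p(<0)=0).
DP table for k = 0..95: p(0)=1, p(1)=1, p(2)=2, p(3)=3, p(4)=5, p(5)=7, p(6)=11, p(7)=15, p(8)=22, p(9)=30, p(10)=42, p(11)=56, p(12)=77, p(13)=101, p(14)=135, p(15)=176, p(16)=231, p(17)=297, p(18)=385, p(19)=490, p(20)=627, p(21)=792, p(22)=1002, p(23)=1255, p(24)=1575, p(25)=1958, p(26)=2436, p(27)=3010, p(28)=3718, p(29)=4565, p(30)=5604, p(31)=6842, p(32)=8349, p(33)=10143, p(34)=12310, p(35)=14883, p(36)=17977, p(37)=21637, p(38)=26015, p(39)=31185, p(40)=37338, p(41)=44583, p(42)=53174, p(43)=63261, p(44)=75175, p(45)=89134, p(46)=105558, p(47)=124754, p(48)=147273, p(49)=173525, p(50)=204226, p(51)=239943, p(52)=281589, p(53)=329931, p(54)=386155, p(55)=451276, p(56)=526823, p(57)=614154, p(58)=715220, p(59)=831820, p(60)=966467, p(61)=1121505, p(62)=1300156, p(63)=1505499, p(64)=1741630, p(65)=2012558, p(66)=2323520, p(67)=2679689, p(68)=3087735, p(69)=3554345, p(70)=4087968, p(71)=4697205, p(72)=5392783, p(73)=6185689, p(74)=7089500, p(75)=8118264, p(76)=9289091, p(77)=10619863, p(78)=12132164, p(79)=13848650, p(80)=15796476, p(81)=18004327, p(82)=20506255, p(83)=23338469, p(84)=26543660, p(85)=30167357, p(86)=34262962, p(87)=38887673, p(88)=44108109, p(89)=49995925, p(90)=56634173, p(91)=64112359, p(92)=72533807, p(93)=82010177, p(94)=92669720, p(95)=104651419.
Final step: p(96) = p(95) + p(94) - p(91) - p(89) + p(84) + p(81) - p(74) - p(70) + p(61) + p(56) - p(45) - p(39) + p(26) + p(19) - p(4)
= 104651419 + 92669720 - 64112359 - 49995925 + 26543660 + 18004327 - 7089500 - 4087968 + 1121505 + 526823 - 89134 - 31185 + 2436 + 490 - 5
= 118114304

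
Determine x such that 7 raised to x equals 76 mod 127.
48

Baby-step giant-step with step n = ⌈√127⌉ = 12.
Baby steps 7^j mod 127 (j:value) for j=0..11: 0:1, 1:7, 2:49, 3:89, 4:115, 5:43, 6:47, 7:75, 8:17, 9:119, 10:71, 11:116.
Giant-step multiplier: 7^(-12) ≡ 7^(126-12) = 7^114 ≡ 94 (mod 127).
Giant steps γ_i = 76·94^i mod 127: γ_0=76, γ_1=32, γ_2=87, γ_3=50, γ_4=1 (in table at j=0).
x = i·n + j = 4·12 + 0 = 48.
Check: 7^48 ≡ 76 (mod 127).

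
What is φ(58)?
28

58 = 2 × 29
φ(n) = n × ∏(1 - 1/p) for each prime p dividing n
φ(58) = 58 × (1 - 1/2) × (1 - 1/29) = 28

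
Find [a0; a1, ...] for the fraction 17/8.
[2; 8]

Euclidean algorithm steps:
17 = 2 × 8 + 1
8 = 8 × 1 + 0
Continued fraction: [2; 8]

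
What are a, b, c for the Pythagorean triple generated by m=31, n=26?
(285, 1612, 1637)

Euclid's formula: a = m² - n², b = 2mn, c = m² + n²
m = 31, n = 26
a = 31² - 26² = 961 - 676 = 285
b = 2 × 31 × 26 = 1612
c = 31² + 26² = 961 + 676 = 1637
Verification: 285² + 1612² = 81225 + 2598544 = 2679769 = 1637² ✓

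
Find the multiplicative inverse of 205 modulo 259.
235

gcd(205, 259) = 1, so the inverse exists.
Extended Euclidean algorithm on (259, 205):
259 = 1 × 205 + 54  ⟹  54 = (1)·259 + (-1)·205
205 = 3 × 54 + 43  ⟹  43 = (-3)·259 + (4)·205
54 = 1 × 43 + 11  ⟹  11 = (4)·259 + (-5)·205
43 = 3 × 11 + 10  ⟹  10 = (-15)·259 + (19)·205
11 = 1 × 10 + 1  ⟹  1 = (19)·259 + (-24)·205
So (-24)·205 ≡ 1 (mod 259), i.e. 205^(-1) ≡ -24 ≡ 235 (mod 259).
Check: 205 × 235 = 48175 ≡ 1 (mod 259)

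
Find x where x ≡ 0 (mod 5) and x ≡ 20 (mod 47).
20

Using Chinese Remainder Theorem:
M = 5 × 47 = 235
M1 = 47, M2 = 5
y1 = 47^(-1) mod 5 = 3
y2 = 5^(-1) mod 47 = 19
x = (0×47×3 + 20×5×19) mod 235 = 20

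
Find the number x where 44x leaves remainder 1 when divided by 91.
60

gcd(44, 91) = 1, so the inverse exists.
Extended Euclidean algorithm on (91, 44):
91 = 2 × 44 + 3  ⟹  3 = (1)·91 + (-2)·44
44 = 14 × 3 + 2  ⟹  2 = (-14)·91 + (29)·44
3 = 1 × 2 + 1  ⟹  1 = (15)·91 + (-31)·44
So (-31)·44 ≡ 1 (mod 91), i.e. 44^(-1) ≡ -31 ≡ 60 (mod 91).
Check: 44 × 60 = 2640 ≡ 1 (mod 91)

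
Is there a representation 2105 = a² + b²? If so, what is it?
13² + 44² (a=13, b=44)

Factorization: 2105 = 5 × 421
By Fermat: n is sum of two squares iff every prime p ≡ 3 (mod 4) appears to even power.
All primes ≡ 3 (mod 4) appear to even power.
Search a = 0, 1, 2, … for 2105 - a² a perfect square: first hit at a = 13: 2105 - 169 = 1936 = 44².
2105 = 13² + 44² = 169 + 1936 ✓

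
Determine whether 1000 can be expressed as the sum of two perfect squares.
10² + 30² (a=10, b=30)

Factorization: 1000 = 2^3 × 5^3
By Fermat: n is sum of two squares iff every prime p ≡ 3 (mod 4) appears to even power.
All primes ≡ 3 (mod 4) appear to even power.
Search a = 0, 1, 2, … for 1000 - a² a perfect square: first hit at a = 10: 1000 - 100 = 900 = 30².
1000 = 10² + 30² = 100 + 900 ✓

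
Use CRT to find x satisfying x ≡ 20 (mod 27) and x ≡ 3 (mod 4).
47

Using Chinese Remainder Theorem:
M = 27 × 4 = 108
M1 = 4, M2 = 27
y1 = 4^(-1) mod 27 = 7
y2 = 27^(-1) mod 4 = 3
x = (20×4×7 + 3×27×3) mod 108 = 47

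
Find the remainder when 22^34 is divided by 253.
231

Repeated squaring. Binary of 34 = 100010.
22^1 ≡ 22 (mod 253); 22^2 ≡ 231 (mod 253); 22^4 ≡ 231 (mod 253); 22^8 ≡ 231 (mod 253); 22^16 ≡ 231 (mod 253); 22^32 ≡ 231 (mod 253)
22^34 = 22^2 × 22^32 ≡ 231 (mod 253)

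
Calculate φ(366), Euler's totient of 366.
120

366 = 2 × 3 × 61
φ(n) = n × ∏(1 - 1/p) for each prime p dividing n
φ(366) = 366 × (1 - 1/2) × (1 - 1/3) × (1 - 1/61) = 120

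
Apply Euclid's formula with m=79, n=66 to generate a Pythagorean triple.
(1885, 10428, 10597)

Euclid's formula: a = m² - n², b = 2mn, c = m² + n²
m = 79, n = 66
a = 79² - 66² = 6241 - 4356 = 1885
b = 2 × 79 × 66 = 10428
c = 79² + 66² = 6241 + 4356 = 10597
Verification: 1885² + 10428² = 3553225 + 108743184 = 112296409 = 10597² ✓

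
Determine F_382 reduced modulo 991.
614

Matrix identity: Q^n = [[F_(n+1), F_n], [F_n, F_(n-1)]] with Q = [[1,1],[1,0]].
n = 382 = 101111110₂. Square-and-multiply, entries mod 991:
Q^1 = [[1,1],[1,0]]
Q^2 = (Q^1)² = [[2,1],[1,1]]
Q^5 = (Q^2)²·Q = [[8,5],[5,3]]
Q^11 = (Q^5)²·Q = [[144,89],[89,55]]
Q^23 = (Q^11)²·Q = [[782,909],[909,864]]
Q^47 = (Q^23)²·Q = [[659,855],[855,795]]
Q^95 = (Q^47)²·Q = [[346,881],[881,456]]
Q^191 = (Q^95)²·Q = [[983,13],[13,970]]
Q^382 = (Q^191)² = [[233,614],[614,610]]
F_382 mod 991 = Q^382[0][1] = 614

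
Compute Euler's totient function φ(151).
150

151 = 151
φ(n) = n × ∏(1 - 1/p) for each prime p dividing n
φ(151) = 151 × (1 - 1/151) = 150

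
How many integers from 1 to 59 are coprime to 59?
58

59 = 59
φ(n) = n × ∏(1 - 1/p) for each prime p dividing n
φ(59) = 59 × (1 - 1/59) = 58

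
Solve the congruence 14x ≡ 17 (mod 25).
x ≡ 3 (mod 25)

gcd(14, 25) = 1, which divides 17, so solutions exist.
Find 14^(-1) mod 25 by the extended Euclidean algorithm:
25 = 1 × 14 + 11  ⟹  11 = (1)·25 + (-1)·14
14 = 1 × 11 + 3  ⟹  3 = (-1)·25 + (2)·14
11 = 3 × 3 + 2  ⟹  2 = (4)·25 + (-7)·14
3 = 1 × 2 + 1  ⟹  1 = (-5)·25 + (9)·14
So (9)·14 ≡ 1 (mod 25), i.e. 14^(-1) ≡ 9 (mod 25).
x ≡ 9 × 17 = 153 ≡ 3 (mod 25).
Check: 14 × 3 = 42 ≡ 17 (mod 25).
Unique solution: x ≡ 3 (mod 25)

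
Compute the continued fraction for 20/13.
[1; 1, 1, 6]

Euclidean algorithm steps:
20 = 1 × 13 + 7
13 = 1 × 7 + 6
7 = 1 × 6 + 1
6 = 6 × 1 + 0
Continued fraction: [1; 1, 1, 6]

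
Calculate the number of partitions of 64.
1741630

p(n) counts ways to write n as a sum of positive integers (order ignored).
Euler's pentagonal recurrence: p(k) = p(k-1) + p(k-2) - p(k-5) - p(k-7) + p(k-12) + p(k-15) - ... (offsets j(3j∓1)/2, signs ++--, p(0)=1, p(<0)=0).
DP table for k = 0..63: p(0)=1, p(1)=1, p(2)=2, p(3)=3, p(4)=5, p(5)=7, p(6)=11, p(7)=15, p(8)=22, p(9)=30, p(10)=42, p(11)=56, p(12)=77, p(13)=101, p(14)=135, p(15)=176, p(16)=231, p(17)=297, p(18)=385, p(19)=490, p(20)=627, p(21)=792, p(22)=1002, p(23)=1255, p(24)=1575, p(25)=1958, p(26)=2436, p(27)=3010, p(28)=3718, p(29)=4565, p(30)=5604, p(31)=6842, p(32)=8349, p(33)=10143, p(34)=12310, p(35)=14883, p(36)=17977, p(37)=21637, p(38)=26015, p(39)=31185, p(40)=37338, p(41)=44583, p(42)=53174, p(43)=63261, p(44)=75175, p(45)=89134, p(46)=105558, p(47)=124754, p(48)=147273, p(49)=173525, p(50)=204226, p(51)=239943, p(52)=281589, p(53)=329931, p(54)=386155, p(55)=451276, p(56)=526823, p(57)=614154, p(58)=715220, p(59)=831820, p(60)=966467, p(61)=1121505, p(62)=1300156, p(63)=1505499.
Final step: p(64) = p(63) + p(62) - p(59) - p(57) + p(52) + p(49) - p(42) - p(38) + p(29) + p(24) - p(13) - p(7)
= 1505499 + 1300156 - 831820 - 614154 + 281589 + 173525 - 53174 - 26015 + 4565 + 1575 - 101 - 15
= 1741630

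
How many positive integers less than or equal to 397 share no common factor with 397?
396

397 = 397
φ(n) = n × ∏(1 - 1/p) for each prime p dividing n
φ(397) = 397 × (1 - 1/397) = 396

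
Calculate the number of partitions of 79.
13848650

p(n) counts ways to write n as a sum of positive integers (order ignored).
Euler's pentagonal recurrence: p(k) = p(k-1) + p(k-2) - p(k-5) - p(k-7) + p(k-12) + p(k-15) - ... (offsets j(3j∓1)/2, signs ++--, p(0)=1, p(<0)=0).
DP table for k = 0..78: p(0)=1, p(1)=1, p(2)=2, p(3)=3, p(4)=5, p(5)=7, p(6)=11, p(7)=15, p(8)=22, p(9)=30, p(10)=42, p(11)=56, p(12)=77, p(13)=101, p(14)=135, p(15)=176, p(16)=231, p(17)=297, p(18)=385, p(19)=490, p(20)=627, p(21)=792, p(22)=1002, p(23)=1255, p(24)=1575, p(25)=1958, p(26)=2436, p(27)=3010, p(28)=3718, p(29)=4565, p(30)=5604, p(31)=6842, p(32)=8349, p(33)=10143, p(34)=12310, p(35)=14883, p(36)=17977, p(37)=21637, p(38)=26015, p(39)=31185, p(40)=37338, p(41)=44583, p(42)=53174, p(43)=63261, p(44)=75175, p(45)=89134, p(46)=105558, p(47)=124754, p(48)=147273, p(49)=173525, p(50)=204226, p(51)=239943, p(52)=281589, p(53)=329931, p(54)=386155, p(55)=451276, p(56)=526823, p(57)=614154, p(58)=715220, p(59)=831820, p(60)=966467, p(61)=1121505, p(62)=1300156, p(63)=1505499, p(64)=1741630, p(65)=2012558, p(66)=2323520, p(67)=2679689, p(68)=3087735, p(69)=3554345, p(70)=4087968, p(71)=4697205, p(72)=5392783, p(73)=6185689, p(74)=7089500, p(75)=8118264, p(76)=9289091, p(77)=10619863, p(78)=12132164.
Final step: p(79) = p(78) + p(77) - p(74) - p(72) + p(67) + p(64) - p(57) - p(53) + p(44) + p(39) - p(28) - p(22) + p(9) + p(2)
= 12132164 + 10619863 - 7089500 - 5392783 + 2679689 + 1741630 - 614154 - 329931 + 75175 + 31185 - 3718 - 1002 + 30 + 2
= 13848650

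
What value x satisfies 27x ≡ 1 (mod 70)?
13

gcd(27, 70) = 1, so the inverse exists.
Extended Euclidean algorithm on (70, 27):
70 = 2 × 27 + 16  ⟹  16 = (1)·70 + (-2)·27
27 = 1 × 16 + 11  ⟹  11 = (-1)·70 + (3)·27
16 = 1 × 11 + 5  ⟹  5 = (2)·70 + (-5)·27
11 = 2 × 5 + 1  ⟹  1 = (-5)·70 + (13)·27
So (13)·27 ≡ 1 (mod 70), i.e. 27^(-1) ≡ 13 (mod 70).
Check: 27 × 13 = 351 ≡ 1 (mod 70)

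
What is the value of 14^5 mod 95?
29

Repeated squaring. Binary of 5 = 101.
14^1 ≡ 14 (mod 95); 14^2 ≡ 6 (mod 95); 14^4 ≡ 36 (mod 95)
14^5 = 14^1 × 14^4 ≡ 29 (mod 95)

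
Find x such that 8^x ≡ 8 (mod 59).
1

Baby-step giant-step with step n = ⌈√59⌉ = 8.
Baby steps 8^j mod 59 (j:value) for j=0..7: 0:1, 1:8, 2:5, 3:40, 4:25, 5:23, 6:7, 7:56.
h = 8 is already in the table at j=1, so x = 1.
Check: 8^1 ≡ 8 (mod 59).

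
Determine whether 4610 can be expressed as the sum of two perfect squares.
11² + 67² (a=11, b=67)

Factorization: 4610 = 2 × 5 × 461
By Fermat: n is sum of two squares iff every prime p ≡ 3 (mod 4) appears to even power.
All primes ≡ 3 (mod 4) appear to even power.
Search a = 0, 1, 2, … for 4610 - a² a perfect square: first hit at a = 11: 4610 - 121 = 4489 = 67².
4610 = 11² + 67² = 121 + 4489 ✓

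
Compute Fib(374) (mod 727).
697

Matrix identity: Q^n = [[F_(n+1), F_n], [F_n, F_(n-1)]] with Q = [[1,1],[1,0]].
n = 374 = 101110110₂. Square-and-multiply, entries mod 727:
Q^1 = [[1,1],[1,0]]
Q^2 = (Q^1)² = [[2,1],[1,1]]
Q^5 = (Q^2)²·Q = [[8,5],[5,3]]
Q^11 = (Q^5)²·Q = [[144,89],[89,55]]
Q^23 = (Q^11)²·Q = [[567,304],[304,263]]
Q^46 = (Q^23)² = [[242,51],[51,191]]
Q^93 = (Q^46)²·Q = [[370,97],[97,273]]
Q^187 = (Q^93)²·Q = [[31,182],[182,576]]
Q^374 = (Q^187)² = [[643,697],[697,673]]
F_374 mod 727 = Q^374[0][1] = 697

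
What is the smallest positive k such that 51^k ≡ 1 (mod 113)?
56

113 is prime, so ord(51) divides φ(113) = 112.
Divisors of 112: 1, 2, 4, 7, 8, 14, 16, 28, 56, 112.
Repeated squaring: 51^1 ≡ 51, 51^2 ≡ 2, 51^4 ≡ 4, 51^8 ≡ 16, 51^16 ≡ 30, 51^32 ≡ 109, 51^64 ≡ 16 (mod 113).
Test 51^d mod 113 for each divisor d in increasing order:
51^1 ≡ 51
51^2 ≡ 2
51^4 ≡ 4
51^7 = 51^4·51^2·51^1 ≡ 69
51^8 ≡ 16
51^14 = 51^8·51^4·51^2 ≡ 15
51^16 ≡ 30
51^28 = 51^16·51^8·51^4 ≡ 112
51^56 = 51^32·51^16·51^8 ≡ 1  ← first divisor giving 1
The order is 56.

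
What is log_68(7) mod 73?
69

Baby-step giant-step with step n = ⌈√73⌉ = 9.
Baby steps 68^j mod 73 (j:value) for j=0..8: 0:1, 1:68, 2:25, 3:21, 4:41, 5:14, 6:3, 7:58, 8:2.
Giant-step multiplier: 68^(-9) ≡ 68^(72-9) = 68^63 ≡ 51 (mod 73).
Giant steps γ_i = 7·51^i mod 73: γ_0=7, γ_1=65, γ_2=30, γ_3=70, γ_4=66, γ_5=8, γ_6=43, γ_7=3 (in table at j=6).
x = i·n + j = 7·9 + 6 = 69.
Check: 68^69 ≡ 7 (mod 73).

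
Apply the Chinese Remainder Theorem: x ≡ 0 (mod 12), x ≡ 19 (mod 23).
180

Using Chinese Remainder Theorem:
M = 12 × 23 = 276
M1 = 23, M2 = 12
y1 = 23^(-1) mod 12 = 11
y2 = 12^(-1) mod 23 = 2
x = (0×23×11 + 19×12×2) mod 276 = 180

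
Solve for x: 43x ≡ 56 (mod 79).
x ≡ 16 (mod 79)

gcd(43, 79) = 1, which divides 56, so solutions exist.
Find 43^(-1) mod 79 by the extended Euclidean algorithm:
79 = 1 × 43 + 36  ⟹  36 = (1)·79 + (-1)·43
43 = 1 × 36 + 7  ⟹  7 = (-1)·79 + (2)·43
36 = 5 × 7 + 1  ⟹  1 = (6)·79 + (-11)·43
So (-11)·43 ≡ 1 (mod 79), i.e. 43^(-1) ≡ -11 ≡ 68 (mod 79).
x ≡ 68 × 56 = 3808 ≡ 16 (mod 79).
Check: 43 × 16 = 688 ≡ 56 (mod 79).
Unique solution: x ≡ 16 (mod 79)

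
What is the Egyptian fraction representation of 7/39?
1/6 + 1/78

Greedy algorithm:
7/39: ceiling(39/7) = 6, use 1/6
1/78: ceiling(78/1) = 78, use 1/78
Result: 7/39 = 1/6 + 1/78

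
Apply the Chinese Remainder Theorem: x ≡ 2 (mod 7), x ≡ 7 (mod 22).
51

Using Chinese Remainder Theorem:
M = 7 × 22 = 154
M1 = 22, M2 = 7
y1 = 22^(-1) mod 7 = 1
y2 = 7^(-1) mod 22 = 19
x = (2×22×1 + 7×7×19) mod 154 = 51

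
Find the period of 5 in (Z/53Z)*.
52

53 is prime, so ord(5) divides φ(53) = 52.
Divisors of 52: 1, 2, 4, 13, 26, 52.
Repeated squaring: 5^1 ≡ 5, 5^2 ≡ 25, 5^4 ≡ 42, 5^8 ≡ 15, 5^16 ≡ 13, 5^32 ≡ 10 (mod 53).
Test 5^d mod 53 for each divisor d in increasing order:
5^1 ≡ 5
5^2 ≡ 25
5^4 ≡ 42
5^13 = 5^8·5^4·5^1 ≡ 23
5^26 = 5^16·5^8·5^2 ≡ 52
5^52 = 5^32·5^16·5^4 ≡ 1  ← first divisor giving 1
The order is 52.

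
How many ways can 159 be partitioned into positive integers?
97662728555

p(n) counts ways to write n as a sum of positive integers (order ignored).
Euler's pentagonal recurrence: p(k) = p(k-1) + p(k-2) - p(k-5) - p(k-7) + p(k-12) + p(k-15) - ... (offsets j(3j∓1)/2, signs ++--, p(0)=1, p(<0)=0).
DP table for k = 0..158: p(0)=1, p(1)=1, p(2)=2, p(3)=3, p(4)=5, p(5)=7, p(6)=11, p(7)=15, p(8)=22, p(9)=30, p(10)=42, p(11)=56, p(12)=77, p(13)=101, p(14)=135, p(15)=176, p(16)=231, p(17)=297, p(18)=385, p(19)=490, p(20)=627, p(21)=792, p(22)=1002, p(23)=1255, p(24)=1575, p(25)=1958, p(26)=2436, p(27)=3010, p(28)=3718, p(29)=4565, p(30)=5604, p(31)=6842, p(32)=8349, p(33)=10143, p(34)=12310, p(35)=14883, p(36)=17977, p(37)=21637, p(38)=26015, p(39)=31185, p(40)=37338, p(41)=44583, p(42)=53174, p(43)=63261, p(44)=75175, p(45)=89134, p(46)=105558, p(47)=124754, p(48)=147273, p(49)=173525, p(50)=204226, p(51)=239943, p(52)=281589, p(53)=329931, p(54)=386155, p(55)=451276, p(56)=526823, p(57)=614154, p(58)=715220, p(59)=831820, p(60)=966467, p(61)=1121505, p(62)=1300156, p(63)=1505499, p(64)=1741630, p(65)=2012558, p(66)=2323520, p(67)=2679689, p(68)=3087735, p(69)=3554345, p(70)=4087968, p(71)=4697205, p(72)=5392783, p(73)=6185689, p(74)=7089500, p(75)=8118264, p(76)=9289091, p(77)=10619863, p(78)=12132164, p(79)=13848650, p(80)=15796476, p(81)=18004327, p(82)=20506255, p(83)=23338469, p(84)=26543660, p(85)=30167357, p(86)=34262962, p(87)=38887673, p(88)=44108109, p(89)=49995925, p(90)=56634173, p(91)=64112359, p(92)=72533807, p(93)=82010177, p(94)=92669720, p(95)=104651419, p(96)=118114304, p(97)=133230930, p(98)=150198136, p(99)=169229875, p(100)=190569292, p(101)=214481126, p(102)=241265379, p(103)=271248950, p(104)=304801365, p(105)=342325709, p(106)=384276336, p(107)=431149389, p(108)=483502844, p(109)=541946240, p(110)=607163746, p(111)=679903203, p(112)=761002156, p(113)=851376628, p(114)=952050665, p(115)=1064144451, p(116)=1188908248, p(117)=1327710076, p(118)=1482074143, p(119)=1653668665, p(120)=1844349560, p(121)=2056148051, p(122)=2291320912, p(123)=2552338241, p(124)=2841940500, p(125)=3163127352, p(126)=3519222692, p(127)=3913864295, p(128)=4351078600, p(129)=4835271870, p(130)=5371315400, p(131)=5964539504, p(132)=6620830889, p(133)=7346629512, p(134)=8149040695, p(135)=9035836076, p(136)=10015581680, p(137)=11097645016, p(138)=12292341831, p(139)=13610949895, p(140)=15065878135, p(141)=16670689208, p(142)=18440293320, p(143)=20390982757, p(144)=22540654445, p(145)=24908858009, p(146)=27517052599, p(147)=30388671978, p(148)=33549419497, p(149)=37027355200, p(150)=40853235313, p(151)=45060624582, p(152)=49686288421, p(153)=54770336324, p(154)=60356673280, p(155)=66493182097, p(156)=73232243759, p(157)=80630964769, p(158)=88751778802.
Final step: p(159) = p(158) + p(157) - p(154) - p(152) + p(147) + p(144) - p(137) - p(133) + p(124) + p(119) - p(108) - p(102) + p(89) + p(82) - p(67) - p(59) + p(42) + p(33) - p(14) - p(4)
= 88751778802 + 80630964769 - 60356673280 - 49686288421 + 30388671978 + 22540654445 - 11097645016 - 7346629512 + 2841940500 + 1653668665 - 483502844 - 241265379 + 49995925 + 20506255 - 2679689 - 831820 + 53174 + 10143 - 135 - 5
= 97662728555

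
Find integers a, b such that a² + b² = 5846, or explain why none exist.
Not possible

Factorization: 5846 = 2 × 37 × 79
By Fermat: n is sum of two squares iff every prime p ≡ 3 (mod 4) appears to even power.
Prime(s) ≡ 3 (mod 4) with odd exponent: [(79, 1)]
Therefore 5846 cannot be expressed as a² + b².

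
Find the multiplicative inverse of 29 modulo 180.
149

gcd(29, 180) = 1, so the inverse exists.
Extended Euclidean algorithm on (180, 29):
180 = 6 × 29 + 6  ⟹  6 = (1)·180 + (-6)·29
29 = 4 × 6 + 5  ⟹  5 = (-4)·180 + (25)·29
6 = 1 × 5 + 1  ⟹  1 = (5)·180 + (-31)·29
So (-31)·29 ≡ 1 (mod 180), i.e. 29^(-1) ≡ -31 ≡ 149 (mod 180).
Check: 29 × 149 = 4321 ≡ 1 (mod 180)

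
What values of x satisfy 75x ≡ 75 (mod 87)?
x ≡ 1 (mod 29)

gcd(75, 87) = 3, which divides 75, so solutions exist.
Divide through by 3: 25x ≡ 25 (mod 29).
Find 25^(-1) mod 29 by the extended Euclidean algorithm:
29 = 1 × 25 + 4  ⟹  4 = (1)·29 + (-1)·25
25 = 6 × 4 + 1  ⟹  1 = (-6)·29 + (7)·25
So (7)·25 ≡ 1 (mod 29), i.e. 25^(-1) ≡ 7 (mod 29).
x ≡ 7 × 25 = 175 ≡ 1 (mod 29).
Check: 75 × 1 = 75 ≡ 75 (mod 87).
x ≡ 1 (mod 29), giving 3 solutions mod 87.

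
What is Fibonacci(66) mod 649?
316

Matrix identity: Q^n = [[F_(n+1), F_n], [F_n, F_(n-1)]] with Q = [[1,1],[1,0]].
n = 66 = 1000010₂. Square-and-multiply, entries mod 649:
Q^1 = [[1,1],[1,0]]
Q^2 = (Q^1)² = [[2,1],[1,1]]
Q^4 = (Q^2)² = [[5,3],[3,2]]
Q^8 = (Q^4)² = [[34,21],[21,13]]
Q^16 = (Q^8)² = [[299,338],[338,610]]
Q^33 = (Q^16)²·Q = [[124,508],[508,265]]
Q^66 = (Q^33)² = [[211,316],[316,544]]
F_66 mod 649 = Q^66[0][1] = 316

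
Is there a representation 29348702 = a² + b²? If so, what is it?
Not possible

Factorization: 29348702 = 2 × 41 × 71^3
By Fermat: n is sum of two squares iff every prime p ≡ 3 (mod 4) appears to even power.
Prime(s) ≡ 3 (mod 4) with odd exponent: [(71, 3)]
Therefore 29348702 cannot be expressed as a² + b².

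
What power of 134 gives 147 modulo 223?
115

Baby-step giant-step with step n = ⌈√223⌉ = 15.
Baby steps 134^j mod 223 (j:value) for j=0..14: 0:1, 1:134, 2:116, 3:157, 4:76, 5:149, 6:119, 7:113, 8:201, 9:174, 10:124, 11:114, 12:112, 13:67, 14:58.
Giant-step multiplier: 134^(-15) ≡ 134^(222-15) = 134^207 ≡ 27 (mod 223).
Giant steps γ_i = 147·27^i mod 223: γ_0=147, γ_1=178, γ_2=123, γ_3=199, γ_4=21, γ_5=121, γ_6=145, γ_7=124 (in table at j=10).
x = i·n + j = 7·15 + 10 = 115.
Check: 134^115 ≡ 147 (mod 223).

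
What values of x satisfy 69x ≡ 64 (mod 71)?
x ≡ 39 (mod 71)

gcd(69, 71) = 1, which divides 64, so solutions exist.
Find 69^(-1) mod 71 by the extended Euclidean algorithm:
71 = 1 × 69 + 2  ⟹  2 = (1)·71 + (-1)·69
69 = 34 × 2 + 1  ⟹  1 = (-34)·71 + (35)·69
So (35)·69 ≡ 1 (mod 71), i.e. 69^(-1) ≡ 35 (mod 71).
x ≡ 35 × 64 = 2240 ≡ 39 (mod 71).
Check: 69 × 39 = 2691 ≡ 64 (mod 71).
Unique solution: x ≡ 39 (mod 71)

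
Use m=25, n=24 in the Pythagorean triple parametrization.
(49, 1200, 1201)

Euclid's formula: a = m² - n², b = 2mn, c = m² + n²
m = 25, n = 24
a = 25² - 24² = 625 - 576 = 49
b = 2 × 25 × 24 = 1200
c = 25² + 24² = 625 + 576 = 1201
Verification: 49² + 1200² = 2401 + 1440000 = 1442401 = 1201² ✓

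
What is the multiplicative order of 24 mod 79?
6

79 is prime, so ord(24) divides φ(79) = 78.
Divisors of 78: 1, 2, 3, 6, 13, 26, 39, 78.
Repeated squaring: 24^1 ≡ 24, 24^2 ≡ 23, 24^4 ≡ 55, 24^8 ≡ 23, 24^16 ≡ 55, 24^32 ≡ 23, 24^64 ≡ 55 (mod 79).
Test 24^d mod 79 for each divisor d in increasing order:
24^1 ≡ 24
24^2 ≡ 23
24^3 = 24^2·24^1 ≡ 78
24^6 = 24^4·24^2 ≡ 1  ← first divisor giving 1
The order is 6.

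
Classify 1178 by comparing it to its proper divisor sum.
deficient

Proper divisors of 1178: sum = 1 + 2 + 19 + 31 + 38 + 62 + 589 = 742
Since 742 < 1178, 1178 is deficient.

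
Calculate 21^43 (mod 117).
18

Repeated squaring. Binary of 43 = 101011.
21^1 ≡ 21 (mod 117); 21^2 ≡ 90 (mod 117); 21^4 ≡ 27 (mod 117); 21^8 ≡ 27 (mod 117); 21^16 ≡ 27 (mod 117); 21^32 ≡ 27 (mod 117)
21^43 = 21^1 × 21^2 × 21^8 × 21^32 ≡ 18 (mod 117)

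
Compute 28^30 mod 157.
156

Repeated squaring. Binary of 30 = 11110.
28^1 ≡ 28 (mod 157); 28^2 ≡ 156 (mod 157); 28^4 ≡ 1 (mod 157); 28^8 ≡ 1 (mod 157); 28^16 ≡ 1 (mod 157)
28^30 = 28^2 × 28^4 × 28^8 × 28^16 ≡ 156 (mod 157)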